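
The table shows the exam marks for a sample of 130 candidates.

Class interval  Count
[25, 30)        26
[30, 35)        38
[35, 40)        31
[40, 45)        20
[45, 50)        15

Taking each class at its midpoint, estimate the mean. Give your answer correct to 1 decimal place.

36.0

Midpoints: 27.5, 32.5, 37.5, 42.5, 47.5
Σfm = 26×27.5 + 38×32.5 + 31×37.5 + 20×42.5 + 15×47.5 = 4675
n = Σf = 130
Mean = 4675 / 130 = 35.9615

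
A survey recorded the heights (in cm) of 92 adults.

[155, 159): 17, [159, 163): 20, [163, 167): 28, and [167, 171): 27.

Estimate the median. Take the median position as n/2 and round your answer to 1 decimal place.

Cumulative frequencies: 17, 37, 65, 92
n = 92; position = n/2 = 46.
This falls in the class [163, 167): L = 163, F = 37, f = 28, h = 4.
Median ≈ 163 + ((46 − 37) / 28) × 4 = 164.2857

164.3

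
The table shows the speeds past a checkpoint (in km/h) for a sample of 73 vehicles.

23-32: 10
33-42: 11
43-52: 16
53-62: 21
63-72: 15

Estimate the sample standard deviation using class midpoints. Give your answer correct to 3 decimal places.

Midpoints: 27.5, 37.5, 47.5, 57.5, 67.5
n = 73, Σfm = 3667.5, mean = 50.2397
Σfm² = 196906.25
Σf(m − x̄)² = Σfm² − (Σfm)²/n = 196906.25 − 3667.5²/73 = 12652.0548
Sample variance = 12652.0548 / 72 = 175.7230
Standard deviation = √175.7230 = 13.2561

13.256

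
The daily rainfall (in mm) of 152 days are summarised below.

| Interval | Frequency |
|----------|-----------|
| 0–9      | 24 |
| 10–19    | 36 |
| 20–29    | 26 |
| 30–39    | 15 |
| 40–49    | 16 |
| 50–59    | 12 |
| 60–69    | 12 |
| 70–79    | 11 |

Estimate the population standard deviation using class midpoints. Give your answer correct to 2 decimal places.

Midpoints: 4.5, 14.5, 24.5, 34.5, 44.5, 54.5, 64.5, 74.5
n = 152, Σfm = 4744, mean = 31.2105
Σfm² = 219818
Σf(m − x̄)² = Σfm² − (Σfm)²/n = 219818 − 4744²/152 = 71755.2632
Population variance = 71755.2632 / 152 = 472.0741
Standard deviation = √472.0741 = 21.7273

21.73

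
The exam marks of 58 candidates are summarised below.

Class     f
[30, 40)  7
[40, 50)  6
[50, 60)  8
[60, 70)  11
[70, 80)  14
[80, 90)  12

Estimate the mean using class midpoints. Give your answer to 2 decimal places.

Midpoints: 35, 45, 55, 65, 75, 85
Σfm = 7×35 + 6×45 + 8×55 + 11×65 + 14×75 + 12×85 = 3740
n = Σf = 58
Mean = 3740 / 58 = 64.4828

64.48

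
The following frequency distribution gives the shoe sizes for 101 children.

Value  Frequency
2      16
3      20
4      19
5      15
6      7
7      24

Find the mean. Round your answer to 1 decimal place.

4.5

Values: 2, 3, 4, 5, 6, 7
Σfx = 16×2 + 20×3 + 19×4 + 15×5 + 7×6 + 24×7 = 453
n = Σf = 101
Mean = 453 / 101 = 4.4851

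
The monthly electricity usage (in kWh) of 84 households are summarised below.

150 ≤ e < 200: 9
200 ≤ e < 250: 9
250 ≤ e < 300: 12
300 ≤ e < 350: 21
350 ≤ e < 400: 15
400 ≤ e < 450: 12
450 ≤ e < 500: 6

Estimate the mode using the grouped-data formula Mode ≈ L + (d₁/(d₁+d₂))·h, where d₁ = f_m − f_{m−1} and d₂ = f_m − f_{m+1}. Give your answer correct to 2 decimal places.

Modal class: 300 ≤ e < 350 (highest frequency 21).
d₁ = 21 − 12 = 9, d₂ = 21 − 15 = 6
Mode ≈ 300 + (9/(9+6)) × 50 = 300 + 30.0000 = 330.0000

330.00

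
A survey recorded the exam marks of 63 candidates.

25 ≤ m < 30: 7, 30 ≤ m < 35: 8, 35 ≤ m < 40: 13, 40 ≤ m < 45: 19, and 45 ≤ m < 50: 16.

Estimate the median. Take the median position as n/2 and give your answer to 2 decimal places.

40.92

Cumulative frequencies: 7, 15, 28, 47, 63
n = 63; position = n/2 = 31.5.
This falls in the class 40 ≤ m < 45: L = 40, F = 28, f = 19, h = 5.
Median ≈ 40 + ((31.5 − 28) / 19) × 5 = 40.9211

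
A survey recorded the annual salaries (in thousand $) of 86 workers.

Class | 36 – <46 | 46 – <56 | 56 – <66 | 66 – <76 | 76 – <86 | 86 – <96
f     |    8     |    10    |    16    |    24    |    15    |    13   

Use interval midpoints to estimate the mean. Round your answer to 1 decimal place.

Midpoints: 41, 51, 61, 71, 81, 91
Σfm = 8×41 + 10×51 + 16×61 + 24×71 + 15×81 + 13×91 = 5916
n = Σf = 86
Mean = 5916 / 86 = 68.7907

68.8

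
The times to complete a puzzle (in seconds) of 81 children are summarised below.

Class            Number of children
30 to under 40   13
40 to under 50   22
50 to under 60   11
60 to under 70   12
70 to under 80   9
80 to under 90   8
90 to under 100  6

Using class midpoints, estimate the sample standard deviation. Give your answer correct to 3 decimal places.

Midpoints: 35, 45, 55, 65, 75, 85, 95
n = 81, Σfm = 4755, mean = 58.7037
Σfm² = 307025
Σf(m − x̄)² = Σfm² − (Σfm)²/n = 307025 − 4755²/81 = 27888.8889
Sample variance = 27888.8889 / 80 = 348.6111
Standard deviation = √348.6111 = 18.6711

18.671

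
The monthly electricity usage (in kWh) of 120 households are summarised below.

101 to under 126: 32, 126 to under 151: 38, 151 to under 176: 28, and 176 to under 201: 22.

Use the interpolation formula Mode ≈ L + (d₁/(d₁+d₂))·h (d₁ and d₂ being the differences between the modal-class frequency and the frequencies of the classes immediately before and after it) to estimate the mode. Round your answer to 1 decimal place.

Modal class: 126 to under 151 (highest frequency 38).
d₁ = 38 − 32 = 6, d₂ = 38 − 28 = 10
Mode ≈ 126 + (6/(6+10)) × 25 = 126 + 9.3750 = 135.3750

135.4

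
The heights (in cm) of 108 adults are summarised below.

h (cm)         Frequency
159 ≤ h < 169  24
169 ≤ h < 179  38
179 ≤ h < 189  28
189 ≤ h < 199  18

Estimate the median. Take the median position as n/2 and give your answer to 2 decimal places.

Cumulative frequencies: 24, 62, 90, 108
n = 108; position = n/2 = 54.
This falls in the class 169 ≤ h < 179: L = 169, F = 24, f = 38, h = 10.
Median ≈ 169 + ((54 − 24) / 38) × 10 = 176.8947

176.89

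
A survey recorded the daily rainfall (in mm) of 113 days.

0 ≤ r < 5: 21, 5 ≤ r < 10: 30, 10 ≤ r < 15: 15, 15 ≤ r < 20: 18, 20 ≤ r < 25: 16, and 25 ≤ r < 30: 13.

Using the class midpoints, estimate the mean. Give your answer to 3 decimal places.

13.252

Midpoints: 2.5, 7.5, 12.5, 17.5, 22.5, 27.5
Σfm = 21×2.5 + 30×7.5 + 15×12.5 + 18×17.5 + 16×22.5 + 13×27.5 = 1497.5
n = Σf = 113
Mean = 1497.5 / 113 = 13.2522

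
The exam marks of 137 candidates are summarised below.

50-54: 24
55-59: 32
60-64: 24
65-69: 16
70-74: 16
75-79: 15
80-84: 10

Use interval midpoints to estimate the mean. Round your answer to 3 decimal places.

Midpoints: 52, 57, 62, 67, 72, 77, 82
Σfm = 24×52 + 32×57 + 24×62 + 16×67 + 16×72 + 15×77 + 10×82 = 8759
n = Σf = 137
Mean = 8759 / 137 = 63.9343

63.934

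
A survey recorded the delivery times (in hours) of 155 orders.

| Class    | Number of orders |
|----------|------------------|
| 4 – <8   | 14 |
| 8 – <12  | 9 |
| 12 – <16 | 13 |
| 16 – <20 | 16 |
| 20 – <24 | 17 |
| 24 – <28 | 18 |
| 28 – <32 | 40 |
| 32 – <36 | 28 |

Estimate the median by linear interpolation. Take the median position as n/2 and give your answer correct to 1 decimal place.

25.9

Cumulative frequencies: 14, 23, 36, 52, 69, 87, 127, 155
n = 155; position = n/2 = 77.5.
This falls in the class 24 – <28: L = 24, F = 69, f = 18, h = 4.
Median ≈ 24 + ((77.5 − 69) / 18) × 4 = 25.8889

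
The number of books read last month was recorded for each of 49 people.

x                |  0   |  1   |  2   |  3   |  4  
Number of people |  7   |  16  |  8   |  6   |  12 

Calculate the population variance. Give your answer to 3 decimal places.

2.000

Values: 0, 1, 2, 3, 4
n = 49, Σfx = 98, mean = 2.0000
Σfx² = 294
Σf(x − x̄)² = Σfx² − (Σfx)²/n = 294 − 98²/49 = 98.0000
Population variance = 98.0000 / 49 = 2.0000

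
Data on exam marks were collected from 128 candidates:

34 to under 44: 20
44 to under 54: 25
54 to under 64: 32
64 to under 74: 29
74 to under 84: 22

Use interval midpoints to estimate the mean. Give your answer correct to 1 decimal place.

59.6

Midpoints: 39, 49, 59, 69, 79
Σfm = 20×39 + 25×49 + 32×59 + 29×69 + 22×79 = 7632
n = Σf = 128
Mean = 7632 / 128 = 59.6250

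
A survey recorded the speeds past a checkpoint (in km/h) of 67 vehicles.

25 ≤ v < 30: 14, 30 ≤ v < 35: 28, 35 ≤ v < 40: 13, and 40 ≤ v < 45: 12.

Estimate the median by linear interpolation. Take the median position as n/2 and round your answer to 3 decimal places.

33.482

Cumulative frequencies: 14, 42, 55, 67
n = 67; position = n/2 = 33.5.
This falls in the class 30 ≤ v < 35: L = 30, F = 14, f = 28, h = 5.
Median ≈ 30 + ((33.5 − 14) / 28) × 5 = 33.4821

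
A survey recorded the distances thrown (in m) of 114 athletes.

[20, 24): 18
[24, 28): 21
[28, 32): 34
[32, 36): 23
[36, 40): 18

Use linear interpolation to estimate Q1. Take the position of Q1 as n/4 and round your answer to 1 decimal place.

26.0

Cumulative frequencies: 18, 39, 73, 96, 114
n = 114; position = n/4 = 28.5.
This falls in the class [24, 28): L = 24, F = 18, f = 21, h = 4.
Lower quartile ≈ 24 + ((28.5 − 18) / 21) × 4 = 26.0000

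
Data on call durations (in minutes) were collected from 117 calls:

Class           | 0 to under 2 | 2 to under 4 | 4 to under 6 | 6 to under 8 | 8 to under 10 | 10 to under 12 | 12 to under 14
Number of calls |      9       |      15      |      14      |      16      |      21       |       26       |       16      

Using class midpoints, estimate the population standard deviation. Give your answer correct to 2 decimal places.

3.71

Midpoints: 1, 3, 5, 7, 9, 11, 13
n = 117, Σfm = 919, mean = 7.8547
Σfm² = 8829
Σf(m − x̄)² = Σfm² − (Σfm)²/n = 8829 − 919²/117 = 1610.5299
Population variance = 1610.5299 / 117 = 13.7652
Standard deviation = √13.7652 = 3.7101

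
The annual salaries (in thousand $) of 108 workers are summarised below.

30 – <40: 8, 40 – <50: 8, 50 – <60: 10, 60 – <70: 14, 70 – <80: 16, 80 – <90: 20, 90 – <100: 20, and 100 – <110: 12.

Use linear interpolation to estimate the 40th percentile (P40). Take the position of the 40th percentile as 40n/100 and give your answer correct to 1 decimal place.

Cumulative frequencies: 8, 16, 26, 40, 56, 76, 96, 108
n = 108; position = 40n/100 = 43.2.
This falls in the class 70 – <80: L = 70, F = 40, f = 16, h = 10.
40th percentile ≈ 70 + ((43.2 − 40) / 16) × 10 = 72.0000

72.0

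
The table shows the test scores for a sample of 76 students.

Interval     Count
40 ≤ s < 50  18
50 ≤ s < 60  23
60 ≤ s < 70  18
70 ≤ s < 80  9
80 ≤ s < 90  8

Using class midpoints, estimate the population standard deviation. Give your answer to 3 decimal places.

Midpoints: 45, 55, 65, 75, 85
n = 76, Σfm = 4600, mean = 60.5263
Σfm² = 290500
Σf(m − x̄)² = Σfm² − (Σfm)²/n = 290500 − 4600²/76 = 12078.9474
Population variance = 12078.9474 / 76 = 158.9335
Standard deviation = √158.9335 = 12.6069

12.607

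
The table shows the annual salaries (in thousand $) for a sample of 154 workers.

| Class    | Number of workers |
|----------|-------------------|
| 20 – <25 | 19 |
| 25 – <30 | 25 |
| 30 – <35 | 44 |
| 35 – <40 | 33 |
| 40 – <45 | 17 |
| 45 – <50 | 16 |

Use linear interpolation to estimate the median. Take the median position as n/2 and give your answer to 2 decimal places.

Cumulative frequencies: 19, 44, 88, 121, 138, 154
n = 154; position = n/2 = 77.
This falls in the class 30 – <35: L = 30, F = 44, f = 44, h = 5.
Median ≈ 30 + ((77 − 44) / 44) × 5 = 33.7500

33.75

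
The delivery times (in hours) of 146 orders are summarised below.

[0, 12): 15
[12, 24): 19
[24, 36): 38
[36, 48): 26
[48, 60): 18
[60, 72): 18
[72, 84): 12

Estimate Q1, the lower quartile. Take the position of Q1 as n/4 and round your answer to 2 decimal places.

24.79

Cumulative frequencies: 15, 34, 72, 98, 116, 134, 146
n = 146; position = n/4 = 36.5.
This falls in the class [24, 36): L = 24, F = 34, f = 38, h = 12.
Lower quartile ≈ 24 + ((36.5 − 34) / 38) × 12 = 24.7895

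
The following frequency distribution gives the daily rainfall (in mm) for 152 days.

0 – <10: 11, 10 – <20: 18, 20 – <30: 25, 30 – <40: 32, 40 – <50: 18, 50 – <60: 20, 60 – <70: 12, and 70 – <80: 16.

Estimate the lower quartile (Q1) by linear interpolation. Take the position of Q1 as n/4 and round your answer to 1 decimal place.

Cumulative frequencies: 11, 29, 54, 86, 104, 124, 136, 152
n = 152; position = n/4 = 38.
This falls in the class 20 – <30: L = 20, F = 29, f = 25, h = 10.
Lower quartile ≈ 20 + ((38 − 29) / 25) × 10 = 23.6000

23.6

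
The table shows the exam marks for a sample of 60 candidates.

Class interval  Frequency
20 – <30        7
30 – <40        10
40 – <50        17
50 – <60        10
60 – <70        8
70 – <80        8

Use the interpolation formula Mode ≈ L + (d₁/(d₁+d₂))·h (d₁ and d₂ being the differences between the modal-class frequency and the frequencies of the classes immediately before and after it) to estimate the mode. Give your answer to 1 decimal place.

Modal class: 40 – <50 (highest frequency 17).
d₁ = 17 − 10 = 7, d₂ = 17 − 10 = 7
Mode ≈ 40 + (7/(7+7)) × 10 = 40 + 5.0000 = 45.0000

45.0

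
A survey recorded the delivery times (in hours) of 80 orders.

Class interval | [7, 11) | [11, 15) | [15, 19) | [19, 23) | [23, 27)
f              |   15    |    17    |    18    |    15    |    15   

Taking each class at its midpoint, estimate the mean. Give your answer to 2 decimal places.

Midpoints: 9, 13, 17, 21, 25
Σfm = 15×9 + 17×13 + 18×17 + 15×21 + 15×25 = 1352
n = Σf = 80
Mean = 1352 / 80 = 16.9000

16.90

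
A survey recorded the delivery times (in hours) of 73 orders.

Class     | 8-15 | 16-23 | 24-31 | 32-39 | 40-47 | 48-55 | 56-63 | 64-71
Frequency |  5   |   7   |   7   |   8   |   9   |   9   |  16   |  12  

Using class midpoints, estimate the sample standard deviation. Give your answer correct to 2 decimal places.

17.82

Midpoints: 11.5, 19.5, 27.5, 35.5, 43.5, 51.5, 59.5, 67.5
n = 73, Σfm = 3287.5, mean = 45.0342
Σfm² = 170918.25
Σf(m − x̄)² = Σfm² − (Σfm)²/n = 170918.25 − 3287.5²/73 = 22868.1644
Sample variance = 22868.1644 / 72 = 317.6134
Standard deviation = √317.6134 = 17.8217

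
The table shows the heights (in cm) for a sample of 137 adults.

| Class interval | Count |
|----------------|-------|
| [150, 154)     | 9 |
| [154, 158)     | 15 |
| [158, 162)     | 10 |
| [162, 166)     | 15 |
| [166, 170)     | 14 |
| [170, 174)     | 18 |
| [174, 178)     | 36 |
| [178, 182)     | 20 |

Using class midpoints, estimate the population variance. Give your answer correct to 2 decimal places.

77.96

Midpoints: 152, 156, 160, 164, 168, 172, 176, 180
n = 137, Σfm = 23152, mean = 168.9927
Σfm² = 3923200
Σf(m − x̄)² = Σfm² − (Σfm)²/n = 3923200 − 23152²/137 = 10680.9927
Population variance = 10680.9927 / 137 = 77.9635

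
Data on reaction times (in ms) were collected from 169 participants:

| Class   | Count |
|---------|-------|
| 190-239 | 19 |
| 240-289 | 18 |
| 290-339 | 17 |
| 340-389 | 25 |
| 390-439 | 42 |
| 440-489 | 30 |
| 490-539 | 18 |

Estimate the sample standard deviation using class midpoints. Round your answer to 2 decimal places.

Midpoints: 214.5, 264.5, 314.5, 364.5, 414.5, 464.5, 514.5
n = 169, Σfm = 63900.5, mean = 378.1095
Σfm² = 25590082.25
Σf(m − x̄)² = Σfm² − (Σfm)²/n = 25590082.25 − 63900.5²/169 = 1428698.2249
Sample variance = 1428698.2249 / 168 = 8504.1561
Standard deviation = √8504.1561 = 92.2180

92.22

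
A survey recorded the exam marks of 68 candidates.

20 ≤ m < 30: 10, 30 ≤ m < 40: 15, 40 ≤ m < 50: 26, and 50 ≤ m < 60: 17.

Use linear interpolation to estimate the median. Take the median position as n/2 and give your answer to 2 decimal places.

43.46

Cumulative frequencies: 10, 25, 51, 68
n = 68; position = n/2 = 34.
This falls in the class 40 ≤ m < 50: L = 40, F = 25, f = 26, h = 10.
Median ≈ 40 + ((34 − 25) / 26) × 10 = 43.4615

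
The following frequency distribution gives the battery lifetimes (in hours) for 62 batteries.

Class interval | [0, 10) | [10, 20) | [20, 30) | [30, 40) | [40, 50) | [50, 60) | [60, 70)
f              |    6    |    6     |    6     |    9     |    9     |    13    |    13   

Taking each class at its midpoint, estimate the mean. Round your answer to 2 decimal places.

41.13

Midpoints: 5, 15, 25, 35, 45, 55, 65
Σfm = 6×5 + 6×15 + 6×25 + 9×35 + 9×45 + 13×55 + 13×65 = 2550
n = Σf = 62
Mean = 2550 / 62 = 41.1290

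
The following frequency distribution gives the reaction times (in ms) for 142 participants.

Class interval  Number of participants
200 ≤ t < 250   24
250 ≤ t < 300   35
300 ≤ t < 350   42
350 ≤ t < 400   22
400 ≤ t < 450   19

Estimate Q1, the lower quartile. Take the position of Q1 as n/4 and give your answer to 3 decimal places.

266.429

Cumulative frequencies: 24, 59, 101, 123, 142
n = 142; position = n/4 = 35.5.
This falls in the class 250 ≤ t < 300: L = 250, F = 24, f = 35, h = 50.
Lower quartile ≈ 250 + ((35.5 − 24) / 35) × 50 = 266.4286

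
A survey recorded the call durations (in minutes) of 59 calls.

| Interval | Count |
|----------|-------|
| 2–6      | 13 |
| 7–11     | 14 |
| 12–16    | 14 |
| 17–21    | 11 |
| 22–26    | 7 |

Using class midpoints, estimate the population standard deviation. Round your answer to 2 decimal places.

6.55

Midpoints: 4, 9, 14, 19, 24
n = 59, Σfm = 751, mean = 12.7288
Σfm² = 12089
Σf(m − x̄)² = Σfm² − (Σfm)²/n = 12089 − 751²/59 = 2529.6610
Population variance = 2529.6610 / 59 = 42.8756
Standard deviation = √42.8756 = 6.5479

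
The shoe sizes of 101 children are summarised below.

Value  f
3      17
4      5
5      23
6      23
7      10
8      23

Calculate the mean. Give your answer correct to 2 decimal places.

5.72

Values: 3, 4, 5, 6, 7, 8
Σfx = 17×3 + 5×4 + 23×5 + 23×6 + 10×7 + 23×8 = 578
n = Σf = 101
Mean = 578 / 101 = 5.7228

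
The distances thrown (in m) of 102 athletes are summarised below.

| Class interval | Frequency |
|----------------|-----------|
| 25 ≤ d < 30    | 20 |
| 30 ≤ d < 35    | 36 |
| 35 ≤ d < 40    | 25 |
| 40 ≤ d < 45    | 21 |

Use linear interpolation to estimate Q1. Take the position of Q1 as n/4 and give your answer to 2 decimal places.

30.76

Cumulative frequencies: 20, 56, 81, 102
n = 102; position = n/4 = 25.5.
This falls in the class 30 ≤ d < 35: L = 30, F = 20, f = 36, h = 5.
Lower quartile ≈ 30 + ((25.5 − 20) / 36) × 5 = 30.7639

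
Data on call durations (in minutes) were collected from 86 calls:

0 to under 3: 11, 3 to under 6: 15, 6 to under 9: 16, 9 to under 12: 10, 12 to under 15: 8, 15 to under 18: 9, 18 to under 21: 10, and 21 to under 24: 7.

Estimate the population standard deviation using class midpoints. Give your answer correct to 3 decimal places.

6.635

Midpoints: 1.5, 4.5, 7.5, 10.5, 13.5, 16.5, 19.5, 22.5
n = 86, Σfm = 918, mean = 10.6744
Σfm² = 13585.5
Σf(m − x̄)² = Σfm² − (Σfm)²/n = 13585.5 − 918²/86 = 3786.3837
Population variance = 3786.3837 / 86 = 44.0277
Standard deviation = √44.0277 = 6.6353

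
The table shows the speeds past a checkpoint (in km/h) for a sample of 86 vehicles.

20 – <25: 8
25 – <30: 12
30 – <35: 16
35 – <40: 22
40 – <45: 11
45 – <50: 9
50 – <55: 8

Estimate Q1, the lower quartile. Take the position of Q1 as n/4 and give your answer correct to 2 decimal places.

Cumulative frequencies: 8, 20, 36, 58, 69, 78, 86
n = 86; position = n/4 = 21.5.
This falls in the class 30 – <35: L = 30, F = 20, f = 16, h = 5.
Lower quartile ≈ 30 + ((21.5 − 20) / 16) × 5 = 30.4688

30.47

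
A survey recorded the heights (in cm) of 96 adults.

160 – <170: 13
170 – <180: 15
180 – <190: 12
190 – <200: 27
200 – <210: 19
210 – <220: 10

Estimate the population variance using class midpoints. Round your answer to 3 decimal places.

239.193

Midpoints: 165, 175, 185, 195, 205, 215
n = 96, Σfm = 18300, mean = 190.6250
Σfm² = 3511400
Σf(m − x̄)² = Σfm² − (Σfm)²/n = 3511400 − 18300²/96 = 22962.5000
Population variance = 22962.5000 / 96 = 239.1927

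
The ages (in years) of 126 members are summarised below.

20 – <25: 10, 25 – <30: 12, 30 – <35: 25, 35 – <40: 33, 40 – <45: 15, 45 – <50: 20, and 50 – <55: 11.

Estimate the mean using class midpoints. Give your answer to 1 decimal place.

37.9

Midpoints: 22.5, 27.5, 32.5, 37.5, 42.5, 47.5, 52.5
Σfm = 10×22.5 + 12×27.5 + 25×32.5 + 33×37.5 + 15×42.5 + 20×47.5 + 11×52.5 = 4770
n = Σf = 126
Mean = 4770 / 126 = 37.8571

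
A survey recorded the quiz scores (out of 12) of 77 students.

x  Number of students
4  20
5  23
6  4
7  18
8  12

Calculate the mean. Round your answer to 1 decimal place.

Values: 4, 5, 6, 7, 8
Σfx = 20×4 + 23×5 + 4×6 + 18×7 + 12×8 = 441
n = Σf = 77
Mean = 441 / 77 = 5.7273

5.7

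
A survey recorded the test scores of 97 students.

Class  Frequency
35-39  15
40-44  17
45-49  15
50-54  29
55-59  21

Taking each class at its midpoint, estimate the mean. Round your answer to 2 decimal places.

48.24

Midpoints: 37, 42, 47, 52, 57
Σfm = 15×37 + 17×42 + 15×47 + 29×52 + 21×57 = 4679
n = Σf = 97
Mean = 4679 / 97 = 48.2371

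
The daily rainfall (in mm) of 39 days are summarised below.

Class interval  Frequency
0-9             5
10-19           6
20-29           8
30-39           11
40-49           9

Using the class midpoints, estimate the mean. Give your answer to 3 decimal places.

27.833

Midpoints: 4.5, 14.5, 24.5, 34.5, 44.5
Σfm = 5×4.5 + 6×14.5 + 8×24.5 + 11×34.5 + 9×44.5 = 1085.5
n = Σf = 39
Mean = 1085.5 / 39 = 27.8333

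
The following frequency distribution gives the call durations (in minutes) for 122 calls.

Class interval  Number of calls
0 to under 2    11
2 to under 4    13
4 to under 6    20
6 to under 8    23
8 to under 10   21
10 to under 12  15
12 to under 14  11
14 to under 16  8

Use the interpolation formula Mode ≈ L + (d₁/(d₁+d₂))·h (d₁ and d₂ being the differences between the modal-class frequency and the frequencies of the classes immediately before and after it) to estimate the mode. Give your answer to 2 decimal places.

7.20

Modal class: 6 to under 8 (highest frequency 23).
d₁ = 23 − 20 = 3, d₂ = 23 − 21 = 2
Mode ≈ 6 + (3/(3+2)) × 2 = 6 + 1.2000 = 7.2000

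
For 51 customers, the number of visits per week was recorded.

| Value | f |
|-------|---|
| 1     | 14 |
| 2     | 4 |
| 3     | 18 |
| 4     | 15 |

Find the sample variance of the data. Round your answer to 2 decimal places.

Values: 1, 2, 3, 4
n = 51, Σfx = 136, mean = 2.6667
Σfx² = 432
Σf(x − x̄)² = Σfx² − (Σfx)²/n = 432 − 136²/51 = 69.3333
Sample variance = 69.3333 / 50 = 1.3867

1.39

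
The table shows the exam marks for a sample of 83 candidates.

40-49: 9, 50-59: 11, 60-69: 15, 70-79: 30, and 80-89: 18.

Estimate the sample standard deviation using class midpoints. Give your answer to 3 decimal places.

12.712

Midpoints: 44.5, 54.5, 64.5, 74.5, 84.5
n = 83, Σfm = 5723.5, mean = 68.9578
Σfm² = 407930.75
Σf(m − x̄)² = Σfm² − (Σfm)²/n = 407930.75 − 5723.5²/83 = 13250.6024
Sample variance = 13250.6024 / 82 = 161.5927
Standard deviation = √161.5927 = 12.7119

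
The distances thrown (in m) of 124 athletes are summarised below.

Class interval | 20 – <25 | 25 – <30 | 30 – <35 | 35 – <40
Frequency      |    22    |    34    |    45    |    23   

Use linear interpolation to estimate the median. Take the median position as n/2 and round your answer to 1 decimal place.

Cumulative frequencies: 22, 56, 101, 124
n = 124; position = n/2 = 62.
This falls in the class 30 – <35: L = 30, F = 56, f = 45, h = 5.
Median ≈ 30 + ((62 − 56) / 45) × 5 = 30.6667

30.7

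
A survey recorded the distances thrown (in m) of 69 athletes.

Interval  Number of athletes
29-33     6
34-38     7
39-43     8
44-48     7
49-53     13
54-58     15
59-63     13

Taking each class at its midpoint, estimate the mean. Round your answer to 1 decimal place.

Midpoints: 31, 36, 41, 46, 51, 56, 61
Σfm = 6×31 + 7×36 + 8×41 + 7×46 + 13×51 + 15×56 + 13×61 = 3384
n = Σf = 69
Mean = 3384 / 69 = 49.0435

49.0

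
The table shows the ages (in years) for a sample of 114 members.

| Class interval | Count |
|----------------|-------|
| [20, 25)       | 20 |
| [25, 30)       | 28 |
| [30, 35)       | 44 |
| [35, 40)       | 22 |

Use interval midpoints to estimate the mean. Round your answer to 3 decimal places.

Midpoints: 22.5, 27.5, 32.5, 37.5
Σfm = 20×22.5 + 28×27.5 + 44×32.5 + 22×37.5 = 3475
n = Σf = 114
Mean = 3475 / 114 = 30.4825

30.482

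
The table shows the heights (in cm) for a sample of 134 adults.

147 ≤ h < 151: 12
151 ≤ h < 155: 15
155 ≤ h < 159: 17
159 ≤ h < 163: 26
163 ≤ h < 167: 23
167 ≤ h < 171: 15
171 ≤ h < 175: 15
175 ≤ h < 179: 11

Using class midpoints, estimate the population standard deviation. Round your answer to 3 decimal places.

Midpoints: 149, 153, 157, 161, 165, 169, 173, 177
n = 134, Σfm = 21810, mean = 162.7612
Σfm² = 3558670
Σf(m − x̄)² = Σfm² − (Σfm)²/n = 3558670 − 21810²/134 = 8848.3582
Population variance = 8848.3582 / 134 = 66.0325
Standard deviation = √66.0325 = 8.1260

8.126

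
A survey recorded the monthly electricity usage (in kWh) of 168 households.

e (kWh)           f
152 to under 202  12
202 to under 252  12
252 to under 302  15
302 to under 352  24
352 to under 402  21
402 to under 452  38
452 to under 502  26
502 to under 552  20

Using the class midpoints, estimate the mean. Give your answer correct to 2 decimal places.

380.57

Midpoints: 177, 227, 277, 327, 377, 427, 477, 527
Σfm = 12×177 + 12×227 + 15×277 + 24×327 + 21×377 + 38×427 + 26×477 + 20×527 = 63936
n = Σf = 168
Mean = 63936 / 168 = 380.5714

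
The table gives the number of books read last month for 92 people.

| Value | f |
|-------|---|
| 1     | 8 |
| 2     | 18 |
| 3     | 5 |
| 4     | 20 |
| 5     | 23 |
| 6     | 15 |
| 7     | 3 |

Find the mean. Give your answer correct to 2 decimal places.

Values: 1, 2, 3, 4, 5, 6, 7
Σfx = 8×1 + 18×2 + 5×3 + 20×4 + 23×5 + 15×6 + 3×7 = 365
n = Σf = 92
Mean = 365 / 92 = 3.9674

3.97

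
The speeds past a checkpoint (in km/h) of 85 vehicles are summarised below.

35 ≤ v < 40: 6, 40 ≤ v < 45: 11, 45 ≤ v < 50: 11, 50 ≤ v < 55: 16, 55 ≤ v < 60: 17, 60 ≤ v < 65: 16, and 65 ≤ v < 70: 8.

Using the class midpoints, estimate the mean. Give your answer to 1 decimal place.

53.8

Midpoints: 37.5, 42.5, 47.5, 52.5, 57.5, 62.5, 67.5
Σfm = 6×37.5 + 11×42.5 + 11×47.5 + 16×52.5 + 17×57.5 + 16×62.5 + 8×67.5 = 4572.5
n = Σf = 85
Mean = 4572.5 / 85 = 53.7941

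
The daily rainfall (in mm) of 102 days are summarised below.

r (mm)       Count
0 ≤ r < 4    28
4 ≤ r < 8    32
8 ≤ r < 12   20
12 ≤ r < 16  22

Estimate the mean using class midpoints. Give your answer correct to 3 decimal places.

Midpoints: 2, 6, 10, 14
Σfm = 28×2 + 32×6 + 20×10 + 22×14 = 756
n = Σf = 102
Mean = 756 / 102 = 7.4118

7.412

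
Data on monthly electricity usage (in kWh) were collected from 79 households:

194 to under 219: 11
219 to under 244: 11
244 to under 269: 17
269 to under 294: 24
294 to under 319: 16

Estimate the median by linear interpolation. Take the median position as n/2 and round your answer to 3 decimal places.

Cumulative frequencies: 11, 22, 39, 63, 79
n = 79; position = n/2 = 39.5.
This falls in the class 269 to under 294: L = 269, F = 39, f = 24, h = 25.
Median ≈ 269 + ((39.5 − 39) / 24) × 25 = 269.5208

269.521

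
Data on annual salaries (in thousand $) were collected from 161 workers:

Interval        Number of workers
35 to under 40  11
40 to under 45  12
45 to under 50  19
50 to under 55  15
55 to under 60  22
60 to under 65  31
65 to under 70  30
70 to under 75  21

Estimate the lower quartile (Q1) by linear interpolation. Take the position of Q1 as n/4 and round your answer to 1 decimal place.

49.5

Cumulative frequencies: 11, 23, 42, 57, 79, 110, 140, 161
n = 161; position = n/4 = 40.25.
This falls in the class 45 to under 50: L = 45, F = 23, f = 19, h = 5.
Lower quartile ≈ 45 + ((40.25 − 23) / 19) × 5 = 49.5395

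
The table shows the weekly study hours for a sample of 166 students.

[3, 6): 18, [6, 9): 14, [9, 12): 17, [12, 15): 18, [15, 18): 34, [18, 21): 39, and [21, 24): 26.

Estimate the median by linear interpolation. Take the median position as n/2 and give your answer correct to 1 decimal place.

16.4

Cumulative frequencies: 18, 32, 49, 67, 101, 140, 166
n = 166; position = n/2 = 83.
This falls in the class [15, 18): L = 15, F = 67, f = 34, h = 3.
Median ≈ 15 + ((83 − 67) / 34) × 3 = 16.4118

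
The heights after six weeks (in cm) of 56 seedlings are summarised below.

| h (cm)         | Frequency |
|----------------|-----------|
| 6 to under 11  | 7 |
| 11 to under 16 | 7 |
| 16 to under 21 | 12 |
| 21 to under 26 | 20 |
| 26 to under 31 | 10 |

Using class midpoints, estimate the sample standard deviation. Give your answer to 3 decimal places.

6.344

Midpoints: 8.5, 13.5, 18.5, 23.5, 28.5
n = 56, Σfm = 1131, mean = 20.1964
Σfm² = 25056
Σf(m − x̄)² = Σfm² − (Σfm)²/n = 25056 − 1131²/56 = 2213.8393
Sample variance = 2213.8393 / 55 = 40.2516
Standard deviation = √40.2516 = 6.3444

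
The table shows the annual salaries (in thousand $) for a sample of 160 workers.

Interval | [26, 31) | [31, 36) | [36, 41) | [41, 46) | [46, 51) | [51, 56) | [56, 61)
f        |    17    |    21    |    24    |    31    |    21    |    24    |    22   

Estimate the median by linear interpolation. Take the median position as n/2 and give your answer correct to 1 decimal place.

43.9

Cumulative frequencies: 17, 38, 62, 93, 114, 138, 160
n = 160; position = n/2 = 80.
This falls in the class [41, 46): L = 41, F = 62, f = 31, h = 5.
Median ≈ 41 + ((80 − 62) / 31) × 5 = 43.9032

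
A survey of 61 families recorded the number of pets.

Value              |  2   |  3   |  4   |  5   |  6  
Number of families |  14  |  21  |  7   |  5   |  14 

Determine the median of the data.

3

Cumulative frequencies: 14, 35, 42, 47, 61
n = 61, so the median is the value in position (n+1)/2 = 31.
Position 31 falls at value 3.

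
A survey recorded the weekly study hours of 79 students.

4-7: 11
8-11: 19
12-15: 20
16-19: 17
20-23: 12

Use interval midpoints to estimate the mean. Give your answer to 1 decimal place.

13.5

Midpoints: 5.5, 9.5, 13.5, 17.5, 21.5
Σfm = 11×5.5 + 19×9.5 + 20×13.5 + 17×17.5 + 12×21.5 = 1066.5
n = Σf = 79
Mean = 1066.5 / 79 = 13.5000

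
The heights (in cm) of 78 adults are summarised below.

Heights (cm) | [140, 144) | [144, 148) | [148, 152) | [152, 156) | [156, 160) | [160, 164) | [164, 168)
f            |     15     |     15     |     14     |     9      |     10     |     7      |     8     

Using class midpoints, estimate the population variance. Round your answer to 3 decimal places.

61.015

Midpoints: 142, 146, 150, 154, 158, 162, 166
n = 78, Σfm = 11848, mean = 151.8974
Σfm² = 1804440
Σf(m − x̄)² = Σfm² − (Σfm)²/n = 1804440 − 11848²/78 = 4759.1795
Population variance = 4759.1795 / 78 = 61.0151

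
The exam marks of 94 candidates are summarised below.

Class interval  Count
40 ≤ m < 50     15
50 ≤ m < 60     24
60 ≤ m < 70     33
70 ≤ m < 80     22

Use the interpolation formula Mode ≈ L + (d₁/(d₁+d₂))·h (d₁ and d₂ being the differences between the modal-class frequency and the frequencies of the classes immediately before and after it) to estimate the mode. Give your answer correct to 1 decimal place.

64.5

Modal class: 60 ≤ m < 70 (highest frequency 33).
d₁ = 33 − 24 = 9, d₂ = 33 − 22 = 11
Mode ≈ 60 + (9/(9+11)) × 10 = 60 + 4.5000 = 64.5000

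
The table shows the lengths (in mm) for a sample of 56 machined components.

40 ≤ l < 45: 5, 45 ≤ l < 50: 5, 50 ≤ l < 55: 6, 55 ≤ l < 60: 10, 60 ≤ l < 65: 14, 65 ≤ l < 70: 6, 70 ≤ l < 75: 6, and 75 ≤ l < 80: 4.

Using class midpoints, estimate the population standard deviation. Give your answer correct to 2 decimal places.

Midpoints: 42.5, 47.5, 52.5, 57.5, 62.5, 67.5, 72.5, 77.5
n = 56, Σfm = 3365, mean = 60.0893
Σfm² = 207500
Σf(m − x̄)² = Σfm² − (Σfm)²/n = 207500 − 3365²/56 = 5299.5536
Population variance = 5299.5536 / 56 = 94.6349
Standard deviation = √94.6349 = 9.7280

9.73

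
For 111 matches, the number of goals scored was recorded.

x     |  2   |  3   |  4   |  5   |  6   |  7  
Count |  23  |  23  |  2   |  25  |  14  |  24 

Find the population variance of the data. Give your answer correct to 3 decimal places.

Values: 2, 3, 4, 5, 6, 7
n = 111, Σfx = 500, mean = 4.5045
Σfx² = 2636
Σf(x − x̄)² = Σfx² − (Σfx)²/n = 2636 − 500²/111 = 383.7477
Population variance = 383.7477 / 111 = 3.4572

3.457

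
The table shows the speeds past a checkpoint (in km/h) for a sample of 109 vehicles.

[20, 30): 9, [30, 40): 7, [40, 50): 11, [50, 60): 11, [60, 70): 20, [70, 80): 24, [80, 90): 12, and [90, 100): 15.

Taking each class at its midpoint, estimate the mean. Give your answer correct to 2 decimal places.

Midpoints: 25, 35, 45, 55, 65, 75, 85, 95
Σfm = 9×25 + 7×35 + 11×45 + 11×55 + 20×65 + 24×75 + 12×85 + 15×95 = 7115
n = Σf = 109
Mean = 7115 / 109 = 65.2752

65.28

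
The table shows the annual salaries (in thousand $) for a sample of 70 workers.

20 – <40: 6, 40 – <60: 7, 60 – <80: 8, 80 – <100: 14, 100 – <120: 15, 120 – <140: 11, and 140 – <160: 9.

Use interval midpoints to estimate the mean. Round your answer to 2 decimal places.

96.86

Midpoints: 30, 50, 70, 90, 110, 130, 150
Σfm = 6×30 + 7×50 + 8×70 + 14×90 + 15×110 + 11×130 + 9×150 = 6780
n = Σf = 70
Mean = 6780 / 70 = 96.8571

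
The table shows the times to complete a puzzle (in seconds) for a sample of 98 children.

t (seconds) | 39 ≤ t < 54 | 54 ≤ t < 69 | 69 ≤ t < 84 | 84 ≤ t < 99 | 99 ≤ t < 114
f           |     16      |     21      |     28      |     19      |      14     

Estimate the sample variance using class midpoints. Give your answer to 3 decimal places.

Midpoints: 46.5, 61.5, 76.5, 91.5, 106.5
n = 98, Σfm = 7407, mean = 75.5816
Σfm² = 595750.5
Σf(m − x̄)² = Σfm² − (Σfm)²/n = 595750.5 − 7407²/98 = 35917.3469
Sample variance = 35917.3469 / 97 = 370.2819

370.282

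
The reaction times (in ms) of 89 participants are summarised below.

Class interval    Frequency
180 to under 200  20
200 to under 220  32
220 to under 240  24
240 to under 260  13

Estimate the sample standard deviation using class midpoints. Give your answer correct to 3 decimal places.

19.759

Midpoints: 190, 210, 230, 250
n = 89, Σfm = 19290, mean = 216.7416
Σfm² = 4215300
Σf(m − x̄)² = Σfm² − (Σfm)²/n = 4215300 − 19290²/89 = 34355.0562
Sample variance = 34355.0562 / 88 = 390.3984
Standard deviation = √390.3984 = 19.7585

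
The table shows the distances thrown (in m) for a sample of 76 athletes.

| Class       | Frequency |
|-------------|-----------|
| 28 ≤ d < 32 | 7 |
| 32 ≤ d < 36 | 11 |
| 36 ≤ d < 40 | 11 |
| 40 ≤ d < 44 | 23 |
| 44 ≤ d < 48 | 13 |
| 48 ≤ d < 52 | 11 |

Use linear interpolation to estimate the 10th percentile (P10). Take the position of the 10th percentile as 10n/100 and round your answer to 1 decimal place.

Cumulative frequencies: 7, 18, 29, 52, 65, 76
n = 76; position = 10n/100 = 7.6.
This falls in the class 32 ≤ d < 36: L = 32, F = 7, f = 11, h = 4.
10th percentile ≈ 32 + ((7.6 − 7) / 11) × 4 = 32.2182

32.2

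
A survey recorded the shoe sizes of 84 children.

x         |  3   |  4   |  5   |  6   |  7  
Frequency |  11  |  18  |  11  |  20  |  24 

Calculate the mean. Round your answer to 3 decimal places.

5.333

Values: 3, 4, 5, 6, 7
Σfx = 11×3 + 18×4 + 11×5 + 20×6 + 24×7 = 448
n = Σf = 84
Mean = 448 / 84 = 5.3333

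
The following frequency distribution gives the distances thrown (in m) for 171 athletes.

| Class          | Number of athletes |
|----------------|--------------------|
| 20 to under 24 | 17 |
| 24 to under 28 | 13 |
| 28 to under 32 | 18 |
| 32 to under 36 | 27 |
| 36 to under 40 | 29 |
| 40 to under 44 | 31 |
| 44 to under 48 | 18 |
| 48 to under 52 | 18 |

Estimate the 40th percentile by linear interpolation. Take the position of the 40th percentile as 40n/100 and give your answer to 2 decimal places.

Cumulative frequencies: 17, 30, 48, 75, 104, 135, 153, 171
n = 171; position = 40n/100 = 68.4.
This falls in the class 32 to under 36: L = 32, F = 48, f = 27, h = 4.
40th percentile ≈ 32 + ((68.4 − 48) / 27) × 4 = 35.0222

35.02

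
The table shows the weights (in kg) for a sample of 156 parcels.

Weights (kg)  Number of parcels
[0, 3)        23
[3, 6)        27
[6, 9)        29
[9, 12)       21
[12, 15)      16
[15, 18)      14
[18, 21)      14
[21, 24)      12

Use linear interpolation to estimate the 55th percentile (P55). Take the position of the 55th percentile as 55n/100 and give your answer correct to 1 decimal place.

10.0

Cumulative frequencies: 23, 50, 79, 100, 116, 130, 144, 156
n = 156; position = 55n/100 = 85.8.
This falls in the class [9, 12): L = 9, F = 79, f = 21, h = 3.
55th percentile ≈ 9 + ((85.8 − 79) / 21) × 3 = 9.9714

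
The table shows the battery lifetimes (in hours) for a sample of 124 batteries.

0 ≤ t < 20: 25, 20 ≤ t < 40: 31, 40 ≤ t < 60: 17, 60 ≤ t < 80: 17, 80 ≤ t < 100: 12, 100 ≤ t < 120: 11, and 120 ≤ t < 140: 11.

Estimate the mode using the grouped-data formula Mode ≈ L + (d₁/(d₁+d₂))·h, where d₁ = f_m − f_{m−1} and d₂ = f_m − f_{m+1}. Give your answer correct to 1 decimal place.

Modal class: 20 ≤ t < 40 (highest frequency 31).
d₁ = 31 − 25 = 6, d₂ = 31 − 17 = 14
Mode ≈ 20 + (6/(6+14)) × 20 = 20 + 6.0000 = 26.0000

26.0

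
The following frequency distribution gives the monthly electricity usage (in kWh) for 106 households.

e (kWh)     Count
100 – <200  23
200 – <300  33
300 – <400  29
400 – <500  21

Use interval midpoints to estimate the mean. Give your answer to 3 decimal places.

Midpoints: 150, 250, 350, 450
Σfm = 23×150 + 33×250 + 29×350 + 21×450 = 31300
n = Σf = 106
Mean = 31300 / 106 = 295.2830

295.283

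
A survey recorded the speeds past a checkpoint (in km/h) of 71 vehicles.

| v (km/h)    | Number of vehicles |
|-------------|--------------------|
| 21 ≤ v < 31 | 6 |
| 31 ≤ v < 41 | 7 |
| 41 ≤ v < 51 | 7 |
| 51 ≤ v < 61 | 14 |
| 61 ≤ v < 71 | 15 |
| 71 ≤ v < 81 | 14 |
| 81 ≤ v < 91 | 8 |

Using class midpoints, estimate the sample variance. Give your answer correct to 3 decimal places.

Midpoints: 26, 36, 46, 56, 66, 76, 86
n = 71, Σfm = 4256, mean = 59.9437
Σfm² = 277216
Σf(m − x̄)² = Σfm² − (Σfm)²/n = 277216 − 4256²/71 = 22095.7746
Sample variance = 22095.7746 / 70 = 315.6539

315.654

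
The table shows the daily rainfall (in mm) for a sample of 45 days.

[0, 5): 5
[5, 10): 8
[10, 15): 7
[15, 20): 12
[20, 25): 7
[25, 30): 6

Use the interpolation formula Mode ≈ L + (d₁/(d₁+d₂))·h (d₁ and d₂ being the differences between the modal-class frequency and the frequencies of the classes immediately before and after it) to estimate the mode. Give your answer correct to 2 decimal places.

Modal class: [15, 20) (highest frequency 12).
d₁ = 12 − 7 = 5, d₂ = 12 − 7 = 5
Mode ≈ 15 + (5/(5+5)) × 5 = 15 + 2.5000 = 17.5000

17.50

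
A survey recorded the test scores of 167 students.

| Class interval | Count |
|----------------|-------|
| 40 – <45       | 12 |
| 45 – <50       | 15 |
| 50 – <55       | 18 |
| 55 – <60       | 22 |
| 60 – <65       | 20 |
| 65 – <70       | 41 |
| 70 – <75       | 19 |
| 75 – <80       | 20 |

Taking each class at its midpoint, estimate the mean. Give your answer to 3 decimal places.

Midpoints: 42.5, 47.5, 52.5, 57.5, 62.5, 67.5, 72.5, 77.5
Σfm = 12×42.5 + 15×47.5 + 18×52.5 + 22×57.5 + 20×62.5 + 41×67.5 + 19×72.5 + 20×77.5 = 10377.5
n = Σf = 167
Mean = 10377.5 / 167 = 62.1407

62.141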